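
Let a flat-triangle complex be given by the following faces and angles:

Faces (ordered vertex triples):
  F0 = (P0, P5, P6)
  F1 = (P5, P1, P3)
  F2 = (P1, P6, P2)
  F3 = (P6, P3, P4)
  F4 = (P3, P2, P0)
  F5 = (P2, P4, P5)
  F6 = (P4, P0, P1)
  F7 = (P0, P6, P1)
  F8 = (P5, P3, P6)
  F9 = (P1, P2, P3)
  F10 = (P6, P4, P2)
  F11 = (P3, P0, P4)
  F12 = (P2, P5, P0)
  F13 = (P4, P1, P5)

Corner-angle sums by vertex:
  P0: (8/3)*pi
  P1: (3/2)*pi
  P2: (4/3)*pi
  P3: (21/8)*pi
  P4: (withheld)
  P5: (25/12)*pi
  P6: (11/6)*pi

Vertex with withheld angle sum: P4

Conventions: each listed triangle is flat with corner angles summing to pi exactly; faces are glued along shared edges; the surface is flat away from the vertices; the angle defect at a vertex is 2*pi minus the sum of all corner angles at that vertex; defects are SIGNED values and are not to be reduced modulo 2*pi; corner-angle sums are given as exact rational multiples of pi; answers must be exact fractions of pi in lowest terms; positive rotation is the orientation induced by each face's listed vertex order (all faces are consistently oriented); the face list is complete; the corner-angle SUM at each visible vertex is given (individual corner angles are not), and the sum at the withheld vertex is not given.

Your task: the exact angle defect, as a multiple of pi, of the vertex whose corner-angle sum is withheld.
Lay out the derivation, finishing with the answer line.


V = 7, E = 21, F = 14; chi = V - E + F = 0
Gauss-Bonnet: total defect = 2*pi*chi = 0; visible defects sum to -pi/24

Answer: defect(P4) = pi/24


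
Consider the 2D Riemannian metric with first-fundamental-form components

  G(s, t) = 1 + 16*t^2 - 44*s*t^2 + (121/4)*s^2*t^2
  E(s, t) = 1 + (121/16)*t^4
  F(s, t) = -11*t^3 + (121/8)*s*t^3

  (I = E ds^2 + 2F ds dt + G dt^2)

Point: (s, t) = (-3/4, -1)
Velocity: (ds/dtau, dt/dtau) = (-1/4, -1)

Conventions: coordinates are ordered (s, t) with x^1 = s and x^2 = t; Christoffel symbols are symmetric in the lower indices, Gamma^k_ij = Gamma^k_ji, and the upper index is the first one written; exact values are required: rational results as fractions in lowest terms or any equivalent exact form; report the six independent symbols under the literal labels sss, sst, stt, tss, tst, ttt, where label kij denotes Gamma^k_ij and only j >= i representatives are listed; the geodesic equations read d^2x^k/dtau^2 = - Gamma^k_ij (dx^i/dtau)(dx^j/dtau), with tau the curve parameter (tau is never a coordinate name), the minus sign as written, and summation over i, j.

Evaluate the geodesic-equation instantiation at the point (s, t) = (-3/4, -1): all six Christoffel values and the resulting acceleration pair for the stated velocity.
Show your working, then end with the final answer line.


E = 137/16, F = 715/32, G = 4289/64 at the point
E_s = 0, E_t = -121/4, F_s = -121/8, F_t = -2145/32, G_s = -715/8, G_t = -4225/32
EG - F^2 = 4773/64;  g^inv = (64/4773) * [[4289/64, -715/32], [-715/32, 137/16]]
first-kind symbols [ij,l] = (1/2)(d_i g_jl + d_j g_il - d_l g_ij): [ss,s] = E_s/2 = 0, [ss,t] = F_s - E_t/2 = 0, [st,s] = E_t/2 = -121/8, [st,t] = G_s/2 = -715/16, [tt,s] = F_t - G_s/2 = -715/32, [tt,t] = G_t/2 = -4225/64
Gamma^s_ij = (G*[ij,s] - F*[ij,t])/(EG - F^2), Gamma^t_ij = (E*[ij,t] - F*[ij,s])/(EG - F^2)
Gamma_sss = 0, Gamma_sst = -968/4773, Gamma_stt = -1430/4773, Gamma_tss = 0, Gamma_tst = -2860/4773, Gamma_ttt = -4225/4773
d^2s/dtau^2 = -(Gamma_sss*(-1/4)^2 + 2*Gamma_sst*(-1/4)*(-1) + Gamma_stt*(-1)^2) = 638/1591
d^2t/dtau^2 = -(Gamma_tss*(-1/4)^2 + 2*Gamma_tst*(-1/4)*(-1) + Gamma_ttt*(-1)^2) = 1885/1591

Answer: Gamma_sss = 0, Gamma_sst = -968/4773, Gamma_stt = -1430/4773, Gamma_tss = 0, Gamma_tst = -2860/4773, Gamma_ttt = -4225/4773; accelerations (d^2s/dtau^2, d^2t/dtau^2) = (638/1591, 1885/1591)


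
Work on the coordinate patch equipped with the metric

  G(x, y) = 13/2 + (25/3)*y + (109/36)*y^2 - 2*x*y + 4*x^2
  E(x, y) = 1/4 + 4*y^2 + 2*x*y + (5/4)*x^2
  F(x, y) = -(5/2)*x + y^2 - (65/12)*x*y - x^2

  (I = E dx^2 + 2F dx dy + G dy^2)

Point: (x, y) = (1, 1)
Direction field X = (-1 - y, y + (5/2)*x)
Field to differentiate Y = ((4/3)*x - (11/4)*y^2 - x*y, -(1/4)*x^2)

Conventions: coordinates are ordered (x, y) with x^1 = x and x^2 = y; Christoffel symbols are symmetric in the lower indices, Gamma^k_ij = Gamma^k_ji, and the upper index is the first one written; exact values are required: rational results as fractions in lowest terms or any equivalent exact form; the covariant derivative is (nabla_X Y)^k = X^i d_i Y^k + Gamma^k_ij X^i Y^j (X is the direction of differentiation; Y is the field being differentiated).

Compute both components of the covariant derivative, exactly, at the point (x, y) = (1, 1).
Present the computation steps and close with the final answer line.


E = 15/2, F = -95/12, G = 715/36 at the point
E_x = 9/2, E_y = 10, F_x = -119/12, F_y = -41/12, G_x = 6, G_y = 223/18
EG - F^2 = 12425/144;  g^inv = (144/12425) * [[715/36, 95/12], [95/12, 15/2]]
first-kind symbols [ij,l] = (1/2)(d_i g_jl + d_j g_il - d_l g_ij): [xx,x] = E_x/2 = 9/4, [xx,y] = F_x - E_y/2 = -179/12, [xy,x] = E_y/2 = 5, [xy,y] = G_x/2 = 3, [yy,x] = F_y - G_x/2 = -77/12, [yy,y] = G_y/2 = 223/36
Gamma^x_ij = (G*[ij,x] - F*[ij,y])/(EG - F^2), Gamma^y_ij = (E*[ij,y] - F*[ij,x])/(EG - F^2)
Gamma_xxx = -302/355, Gamma_xxy = 3544/2485, Gamma_xyy = -2258/2485, Gamma_yxx = -387/355, Gamma_yxy = 1788/2485, Gamma_yyy = -25/497
X = (-2, 7/2), Y = (-29/12, -1/4) at the point

Answer: (nabla_X Y)^x = -56782/1491, (nabla_X Y)^y = -197829/19880


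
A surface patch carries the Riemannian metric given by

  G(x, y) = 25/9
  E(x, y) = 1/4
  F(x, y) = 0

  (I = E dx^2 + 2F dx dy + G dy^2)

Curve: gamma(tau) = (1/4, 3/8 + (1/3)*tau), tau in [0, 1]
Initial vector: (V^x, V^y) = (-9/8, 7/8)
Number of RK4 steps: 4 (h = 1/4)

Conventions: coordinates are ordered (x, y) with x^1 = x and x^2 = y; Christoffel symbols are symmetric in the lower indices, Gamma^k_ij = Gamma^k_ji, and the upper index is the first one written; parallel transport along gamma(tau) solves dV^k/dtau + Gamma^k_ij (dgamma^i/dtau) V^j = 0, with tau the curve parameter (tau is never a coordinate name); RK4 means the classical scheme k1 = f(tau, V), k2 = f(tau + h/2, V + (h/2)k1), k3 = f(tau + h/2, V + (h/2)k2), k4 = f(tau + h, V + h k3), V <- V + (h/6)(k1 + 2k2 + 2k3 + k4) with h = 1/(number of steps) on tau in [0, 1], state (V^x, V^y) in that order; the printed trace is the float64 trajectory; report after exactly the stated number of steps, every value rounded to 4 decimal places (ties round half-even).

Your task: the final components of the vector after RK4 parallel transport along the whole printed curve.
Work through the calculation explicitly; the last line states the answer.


gamma'(tau) = (0, 1/3); f(tau, V)^k = -Gamma^k_ij(gamma(tau)) gamma'^i(tau) V^j; h = 1/4; intermediate values shown to 6 dp
curve data and Christoffel symbols at the stage parameters:
  tau = 0.000000: gamma = (0.250000, 0.375000), gamma' = (0.000000, 0.333333); Gamma_xxx = 0.000000, Gamma_xxy = 0.000000, Gamma_xyy = 0.000000, Gamma_yxx = 0.000000, Gamma_yxy = 0.000000, Gamma_yyy = 0.000000
  tau = 0.125000: gamma = (0.250000, 0.416667), gamma' = (0.000000, 0.333333); Gamma_xxx = 0.000000, Gamma_xxy = 0.000000, Gamma_xyy = 0.000000, Gamma_yxx = 0.000000, Gamma_yxy = 0.000000, Gamma_yyy = 0.000000
  tau = 0.250000: gamma = (0.250000, 0.458333), gamma' = (0.000000, 0.333333); Gamma_xxx = 0.000000, Gamma_xxy = 0.000000, Gamma_xyy = 0.000000, Gamma_yxx = 0.000000, Gamma_yxy = 0.000000, Gamma_yyy = 0.000000
  tau = 0.375000: gamma = (0.250000, 0.500000), gamma' = (0.000000, 0.333333); Gamma_xxx = 0.000000, Gamma_xxy = 0.000000, Gamma_xyy = 0.000000, Gamma_yxx = 0.000000, Gamma_yxy = 0.000000, Gamma_yyy = 0.000000
  tau = 0.500000: gamma = (0.250000, 0.541667), gamma' = (0.000000, 0.333333); Gamma_xxx = 0.000000, Gamma_xxy = 0.000000, Gamma_xyy = 0.000000, Gamma_yxx = 0.000000, Gamma_yxy = 0.000000, Gamma_yyy = 0.000000
  tau = 0.625000: gamma = (0.250000, 0.583333), gamma' = (0.000000, 0.333333); Gamma_xxx = 0.000000, Gamma_xxy = 0.000000, Gamma_xyy = 0.000000, Gamma_yxx = 0.000000, Gamma_yxy = 0.000000, Gamma_yyy = 0.000000
  tau = 0.750000: gamma = (0.250000, 0.625000), gamma' = (0.000000, 0.333333); Gamma_xxx = 0.000000, Gamma_xxy = 0.000000, Gamma_xyy = 0.000000, Gamma_yxx = 0.000000, Gamma_yxy = 0.000000, Gamma_yyy = 0.000000
  tau = 0.875000: gamma = (0.250000, 0.666667), gamma' = (0.000000, 0.333333); Gamma_xxx = 0.000000, Gamma_xxy = 0.000000, Gamma_xyy = 0.000000, Gamma_yxx = 0.000000, Gamma_yxy = 0.000000, Gamma_yyy = 0.000000
  tau = 1.000000: gamma = (0.250000, 0.708333), gamma' = (0.000000, 0.333333); Gamma_xxx = 0.000000, Gamma_xxy = 0.000000, Gamma_xyy = 0.000000, Gamma_yxx = 0.000000, Gamma_yxy = 0.000000, Gamma_yyy = 0.000000
step 0: V^x = -1.1250, V^y = 0.8750
step 1: k1 = (0.000000, 0.000000), k2 = (0.000000, 0.000000), k3 = (0.000000, 0.000000), k4 = (0.000000, 0.000000); V <- V + (h/6)(k1 + 2k2 + 2k3 + k4): V^x = -1.1250, V^y = 0.8750
step 2: k1 = (0.000000, 0.000000), k2 = (0.000000, 0.000000), k3 = (0.000000, 0.000000), k4 = (0.000000, 0.000000); V <- V + (h/6)(k1 + 2k2 + 2k3 + k4): V^x = -1.1250, V^y = 0.8750
step 3: k1 = (0.000000, 0.000000), k2 = (0.000000, 0.000000), k3 = (0.000000, 0.000000), k4 = (0.000000, 0.000000); V <- V + (h/6)(k1 + 2k2 + 2k3 + k4): V^x = -1.1250, V^y = 0.8750
step 4: k1 = (0.000000, 0.000000), k2 = (0.000000, 0.000000), k3 = (0.000000, 0.000000), k4 = (0.000000, 0.000000); V <- V + (h/6)(k1 + 2k2 + 2k3 + k4): V^x = -1.1250, V^y = 0.8750

Answer: V^x = -1.1250, V^y = 0.8750


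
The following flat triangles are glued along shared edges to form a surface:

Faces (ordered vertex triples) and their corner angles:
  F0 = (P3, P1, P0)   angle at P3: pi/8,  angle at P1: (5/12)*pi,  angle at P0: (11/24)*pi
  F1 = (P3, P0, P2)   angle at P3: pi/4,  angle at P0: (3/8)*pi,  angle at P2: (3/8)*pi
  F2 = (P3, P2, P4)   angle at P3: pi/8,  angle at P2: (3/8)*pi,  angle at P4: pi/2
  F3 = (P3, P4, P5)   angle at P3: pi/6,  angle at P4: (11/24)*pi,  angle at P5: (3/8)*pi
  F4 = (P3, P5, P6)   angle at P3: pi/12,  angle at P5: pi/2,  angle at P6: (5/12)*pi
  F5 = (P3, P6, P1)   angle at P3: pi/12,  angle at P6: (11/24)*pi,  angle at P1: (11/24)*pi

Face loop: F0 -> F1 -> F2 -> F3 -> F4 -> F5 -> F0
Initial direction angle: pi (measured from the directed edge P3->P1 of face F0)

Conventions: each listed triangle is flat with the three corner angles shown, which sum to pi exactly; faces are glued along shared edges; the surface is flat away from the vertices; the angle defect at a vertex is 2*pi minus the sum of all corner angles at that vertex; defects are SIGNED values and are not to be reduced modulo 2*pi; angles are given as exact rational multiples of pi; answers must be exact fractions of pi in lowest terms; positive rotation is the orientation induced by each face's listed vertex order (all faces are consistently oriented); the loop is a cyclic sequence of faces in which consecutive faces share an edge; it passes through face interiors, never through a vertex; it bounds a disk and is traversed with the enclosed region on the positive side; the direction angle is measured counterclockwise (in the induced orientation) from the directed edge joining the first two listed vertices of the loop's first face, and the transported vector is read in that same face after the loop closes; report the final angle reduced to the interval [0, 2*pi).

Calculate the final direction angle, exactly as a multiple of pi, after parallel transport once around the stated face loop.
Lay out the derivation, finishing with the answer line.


enclosed vertex P3: corner angles sum to (5/6)*pi, defect = 2*pi - (5/6)*pi = (7/6)*pi
by Gauss-Bonnet the loop rotates the vector by the enclosed defect sum (positive orientation, mod 2*pi)
final angle = pi + (7/6)*pi = pi/6 (mod 2*pi)

Answer: final direction angle = pi/6


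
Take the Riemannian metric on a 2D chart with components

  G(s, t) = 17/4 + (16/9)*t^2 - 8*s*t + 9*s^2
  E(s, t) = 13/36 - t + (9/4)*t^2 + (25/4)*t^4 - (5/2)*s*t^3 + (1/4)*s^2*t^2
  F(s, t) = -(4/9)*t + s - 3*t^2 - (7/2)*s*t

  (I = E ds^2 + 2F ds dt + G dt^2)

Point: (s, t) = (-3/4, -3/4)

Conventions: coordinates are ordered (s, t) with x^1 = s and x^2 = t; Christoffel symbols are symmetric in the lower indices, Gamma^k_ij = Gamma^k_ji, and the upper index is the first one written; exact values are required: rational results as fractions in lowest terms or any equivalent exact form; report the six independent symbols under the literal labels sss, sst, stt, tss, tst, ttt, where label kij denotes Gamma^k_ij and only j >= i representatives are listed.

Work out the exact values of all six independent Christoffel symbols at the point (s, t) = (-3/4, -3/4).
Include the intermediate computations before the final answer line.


E = 1049/288, F = -391/96, G = 93/16 at the point
E_s = 27/32, E_t = -383/32, F_s = 29/8, F_t = 481/72, G_s = -15/2, G_t = 10/3
EG - F^2 = 42233/9216;  g^inv = (9216/42233) * [[93/16, 391/96], [391/96, 1049/288]]
first-kind symbols [ij,l] = (1/2)(d_i g_jl + d_j g_il - d_l g_ij): [ss,s] = E_s/2 = 27/64, [ss,t] = F_s - E_t/2 = 615/64, [st,s] = E_t/2 = -383/64, [st,t] = G_s/2 = -15/4, [tt,s] = F_t - G_s/2 = 751/72, [tt,t] = G_t/2 = 5/3
Gamma^s_ij = (G*[ij,s] - F*[ij,t])/(EG - F^2), Gamma^t_ij = (E*[ij,t] - F*[ij,s])/(EG - F^2)

Answer: Gamma_sss = 766593/84466, Gamma_sst = -461331/42233, Gamma_stt = 621304/42233, Gamma_tss = 338403/42233, Gamma_tst = -701019/84466, Gamma_ttt = 447468/42233


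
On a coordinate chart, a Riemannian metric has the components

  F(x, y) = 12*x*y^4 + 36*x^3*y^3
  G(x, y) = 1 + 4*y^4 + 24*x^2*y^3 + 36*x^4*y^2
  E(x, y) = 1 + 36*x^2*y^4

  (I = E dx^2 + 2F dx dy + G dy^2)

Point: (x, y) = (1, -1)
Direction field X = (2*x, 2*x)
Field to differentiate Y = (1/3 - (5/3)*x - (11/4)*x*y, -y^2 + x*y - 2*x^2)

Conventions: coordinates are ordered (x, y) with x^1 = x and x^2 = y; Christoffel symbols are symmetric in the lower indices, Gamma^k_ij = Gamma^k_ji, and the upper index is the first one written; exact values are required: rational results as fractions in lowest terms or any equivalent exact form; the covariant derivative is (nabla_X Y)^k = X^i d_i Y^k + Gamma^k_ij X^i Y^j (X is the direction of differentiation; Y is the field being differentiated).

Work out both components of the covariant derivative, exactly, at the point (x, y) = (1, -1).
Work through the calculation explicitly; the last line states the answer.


E = 37, F = -24, G = 17 at the point
E_x = 72, E_y = -144, F_x = -96, F_y = 60, G_x = 96, G_y = -16
EG - F^2 = 53;  g^inv = (1/53) * [[17, 24], [24, 37]]
first-kind symbols [ij,l] = (1/2)(d_i g_jl + d_j g_il - d_l g_ij): [xx,x] = E_x/2 = 36, [xx,y] = F_x - E_y/2 = -24, [xy,x] = E_y/2 = -72, [xy,y] = G_x/2 = 48, [yy,x] = F_y - G_x/2 = 12, [yy,y] = G_y/2 = -8
Gamma^x_ij = (G*[ij,x] - F*[ij,y])/(EG - F^2), Gamma^y_ij = (E*[ij,y] - F*[ij,x])/(EG - F^2)
Gamma_xxx = 36/53, Gamma_xxy = -72/53, Gamma_xyy = 12/53, Gamma_yxx = -24/53, Gamma_yxy = 48/53, Gamma_yyy = -8/53
X = (2, 2), Y = (17/12, -4) at the point

Answer: (nabla_X Y)^x = 604/159, (nabla_X Y)^y = -464/53


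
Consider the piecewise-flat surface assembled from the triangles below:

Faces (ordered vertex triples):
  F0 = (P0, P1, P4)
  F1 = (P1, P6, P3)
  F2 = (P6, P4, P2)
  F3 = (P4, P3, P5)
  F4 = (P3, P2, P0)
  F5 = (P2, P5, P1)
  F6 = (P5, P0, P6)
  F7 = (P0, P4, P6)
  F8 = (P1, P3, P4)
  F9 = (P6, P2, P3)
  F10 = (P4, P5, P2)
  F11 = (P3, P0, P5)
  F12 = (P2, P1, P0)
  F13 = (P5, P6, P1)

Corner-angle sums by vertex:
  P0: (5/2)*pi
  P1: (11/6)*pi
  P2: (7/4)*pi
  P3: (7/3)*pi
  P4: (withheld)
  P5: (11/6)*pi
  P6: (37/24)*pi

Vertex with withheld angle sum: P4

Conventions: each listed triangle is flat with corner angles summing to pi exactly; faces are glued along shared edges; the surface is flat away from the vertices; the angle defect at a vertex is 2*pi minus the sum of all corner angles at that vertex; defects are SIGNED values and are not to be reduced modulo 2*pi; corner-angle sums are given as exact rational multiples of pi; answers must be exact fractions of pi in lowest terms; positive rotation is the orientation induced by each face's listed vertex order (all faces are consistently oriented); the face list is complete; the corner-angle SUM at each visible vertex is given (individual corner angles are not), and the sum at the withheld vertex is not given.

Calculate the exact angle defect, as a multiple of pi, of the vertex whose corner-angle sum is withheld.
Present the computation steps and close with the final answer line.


V = 7, E = 21, F = 14; chi = V - E + F = 0
Gauss-Bonnet: total defect = 2*pi*chi = 0; visible defects sum to (5/24)*pi

Answer: defect(P4) = (-5/24)*pi


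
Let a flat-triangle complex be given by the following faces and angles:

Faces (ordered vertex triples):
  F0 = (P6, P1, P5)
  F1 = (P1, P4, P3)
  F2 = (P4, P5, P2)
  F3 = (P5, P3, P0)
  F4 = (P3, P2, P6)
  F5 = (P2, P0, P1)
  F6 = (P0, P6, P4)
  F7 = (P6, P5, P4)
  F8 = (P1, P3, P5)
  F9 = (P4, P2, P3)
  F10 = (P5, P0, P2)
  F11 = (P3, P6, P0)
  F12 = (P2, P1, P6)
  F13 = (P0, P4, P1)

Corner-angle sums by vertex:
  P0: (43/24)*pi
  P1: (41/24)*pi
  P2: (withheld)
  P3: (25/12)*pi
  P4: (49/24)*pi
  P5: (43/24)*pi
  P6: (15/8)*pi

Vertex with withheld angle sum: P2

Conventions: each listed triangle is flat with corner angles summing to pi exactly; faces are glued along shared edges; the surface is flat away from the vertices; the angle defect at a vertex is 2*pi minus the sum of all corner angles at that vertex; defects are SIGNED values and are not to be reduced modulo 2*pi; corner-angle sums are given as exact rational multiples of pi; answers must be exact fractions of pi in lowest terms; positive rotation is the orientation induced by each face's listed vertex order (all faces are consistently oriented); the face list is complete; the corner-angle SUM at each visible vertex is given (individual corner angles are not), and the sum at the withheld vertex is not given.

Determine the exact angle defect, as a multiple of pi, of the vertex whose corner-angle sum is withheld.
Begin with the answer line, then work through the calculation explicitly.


Answer: defect(P2) = (-17/24)*pi

V = 7, E = 21, F = 14; chi = V - E + F = 0
Gauss-Bonnet: total defect = 2*pi*chi = 0; visible defects sum to (17/24)*pi


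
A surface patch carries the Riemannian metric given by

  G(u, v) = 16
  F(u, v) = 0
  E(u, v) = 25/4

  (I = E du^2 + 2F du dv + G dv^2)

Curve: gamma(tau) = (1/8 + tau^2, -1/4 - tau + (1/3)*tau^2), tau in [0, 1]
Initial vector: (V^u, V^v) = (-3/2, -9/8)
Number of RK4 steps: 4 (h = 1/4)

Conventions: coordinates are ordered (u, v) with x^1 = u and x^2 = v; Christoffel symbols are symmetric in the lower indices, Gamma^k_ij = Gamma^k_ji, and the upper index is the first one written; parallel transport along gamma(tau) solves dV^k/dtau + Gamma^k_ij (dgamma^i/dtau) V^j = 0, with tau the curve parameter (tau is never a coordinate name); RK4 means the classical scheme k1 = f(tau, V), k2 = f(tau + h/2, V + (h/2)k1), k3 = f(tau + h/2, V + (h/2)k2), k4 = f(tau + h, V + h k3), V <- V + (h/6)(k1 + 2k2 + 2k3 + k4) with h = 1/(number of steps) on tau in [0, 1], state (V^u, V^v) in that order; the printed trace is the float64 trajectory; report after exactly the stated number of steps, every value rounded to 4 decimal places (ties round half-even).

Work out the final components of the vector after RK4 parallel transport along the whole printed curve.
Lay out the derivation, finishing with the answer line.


gamma'(tau) = (2*tau, -1 + (2/3)*tau); f(tau, V)^k = -Gamma^k_ij(gamma(tau)) gamma'^i(tau) V^j; h = 1/4; intermediate values shown to 6 dp
curve data and Christoffel symbols at the stage parameters:
  tau = 0.000000: gamma = (0.125000, -0.250000), gamma' = (0.000000, -1.000000); Gamma_uuu = 0.000000, Gamma_uuv = 0.000000, Gamma_uvv = 0.000000, Gamma_vuu = 0.000000, Gamma_vuv = 0.000000, Gamma_vvv = 0.000000
  tau = 0.125000: gamma = (0.140625, -0.369792), gamma' = (0.250000, -0.916667); Gamma_uuu = 0.000000, Gamma_uuv = 0.000000, Gamma_uvv = 0.000000, Gamma_vuu = 0.000000, Gamma_vuv = 0.000000, Gamma_vvv = 0.000000
  tau = 0.250000: gamma = (0.187500, -0.479167), gamma' = (0.500000, -0.833333); Gamma_uuu = 0.000000, Gamma_uuv = 0.000000, Gamma_uvv = 0.000000, Gamma_vuu = 0.000000, Gamma_vuv = 0.000000, Gamma_vvv = 0.000000
  tau = 0.375000: gamma = (0.265625, -0.578125), gamma' = (0.750000, -0.750000); Gamma_uuu = 0.000000, Gamma_uuv = 0.000000, Gamma_uvv = 0.000000, Gamma_vuu = 0.000000, Gamma_vuv = 0.000000, Gamma_vvv = 0.000000
  tau = 0.500000: gamma = (0.375000, -0.666667), gamma' = (1.000000, -0.666667); Gamma_uuu = 0.000000, Gamma_uuv = 0.000000, Gamma_uvv = 0.000000, Gamma_vuu = 0.000000, Gamma_vuv = 0.000000, Gamma_vvv = 0.000000
  tau = 0.625000: gamma = (0.515625, -0.744792), gamma' = (1.250000, -0.583333); Gamma_uuu = 0.000000, Gamma_uuv = 0.000000, Gamma_uvv = 0.000000, Gamma_vuu = 0.000000, Gamma_vuv = 0.000000, Gamma_vvv = 0.000000
  tau = 0.750000: gamma = (0.687500, -0.812500), gamma' = (1.500000, -0.500000); Gamma_uuu = 0.000000, Gamma_uuv = 0.000000, Gamma_uvv = 0.000000, Gamma_vuu = 0.000000, Gamma_vuv = 0.000000, Gamma_vvv = 0.000000
  tau = 0.875000: gamma = (0.890625, -0.869792), gamma' = (1.750000, -0.416667); Gamma_uuu = 0.000000, Gamma_uuv = 0.000000, Gamma_uvv = 0.000000, Gamma_vuu = 0.000000, Gamma_vuv = 0.000000, Gamma_vvv = 0.000000
  tau = 1.000000: gamma = (1.125000, -0.916667), gamma' = (2.000000, -0.333333); Gamma_uuu = 0.000000, Gamma_uuv = 0.000000, Gamma_uvv = 0.000000, Gamma_vuu = 0.000000, Gamma_vuv = 0.000000, Gamma_vvv = 0.000000
step 0: V^u = -1.5000, V^v = -1.1250
step 1: k1 = (0.000000, 0.000000), k2 = (0.000000, 0.000000), k3 = (0.000000, 0.000000), k4 = (0.000000, 0.000000); V <- V + (h/6)(k1 + 2k2 + 2k3 + k4): V^u = -1.5000, V^v = -1.1250
step 2: k1 = (0.000000, 0.000000), k2 = (0.000000, 0.000000), k3 = (0.000000, 0.000000), k4 = (0.000000, 0.000000); V <- V + (h/6)(k1 + 2k2 + 2k3 + k4): V^u = -1.5000, V^v = -1.1250
step 3: k1 = (0.000000, 0.000000), k2 = (0.000000, 0.000000), k3 = (0.000000, 0.000000), k4 = (0.000000, 0.000000); V <- V + (h/6)(k1 + 2k2 + 2k3 + k4): V^u = -1.5000, V^v = -1.1250
step 4: k1 = (0.000000, 0.000000), k2 = (0.000000, 0.000000), k3 = (0.000000, 0.000000), k4 = (0.000000, 0.000000); V <- V + (h/6)(k1 + 2k2 + 2k3 + k4): V^u = -1.5000, V^v = -1.1250

Answer: V^u = -1.5000, V^v = -1.1250


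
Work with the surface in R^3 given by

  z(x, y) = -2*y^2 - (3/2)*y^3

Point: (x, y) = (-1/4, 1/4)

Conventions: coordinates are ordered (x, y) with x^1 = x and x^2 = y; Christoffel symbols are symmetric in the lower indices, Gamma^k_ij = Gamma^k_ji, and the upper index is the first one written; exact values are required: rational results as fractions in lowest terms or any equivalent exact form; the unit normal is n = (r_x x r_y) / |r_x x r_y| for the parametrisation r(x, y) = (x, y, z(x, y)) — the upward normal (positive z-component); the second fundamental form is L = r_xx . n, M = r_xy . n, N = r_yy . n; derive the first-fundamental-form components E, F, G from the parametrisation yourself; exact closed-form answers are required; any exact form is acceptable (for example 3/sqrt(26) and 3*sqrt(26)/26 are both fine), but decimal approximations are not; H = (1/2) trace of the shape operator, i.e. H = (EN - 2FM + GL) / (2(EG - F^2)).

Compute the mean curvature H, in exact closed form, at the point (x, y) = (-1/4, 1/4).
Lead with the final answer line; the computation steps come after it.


Answer: H = -4096*sqrt(2705)/292681

z_x = 0, z_y = -41/32, z_xx = 0, z_xy = 0, z_yy = -25/4
E = 1, F = 0, G = 2705/1024; answer radicand W^2 = 2705/1024
unnormalised second-form numerators: l = 0, m = 0, n = -25/4; L = l/sqrt(2705/1024), and similarly M = m/sqrt(W^2), N = n/sqrt(W^2)
H = (E*n - 2*F*m + G*l) / (2*(EG - F^2)*sqrt(W^2)); E*n - 2*F*m + G*l = -25/4, EG - F^2 = 2705/1024, so H = (-640/541)/sqrt(2705/1024)


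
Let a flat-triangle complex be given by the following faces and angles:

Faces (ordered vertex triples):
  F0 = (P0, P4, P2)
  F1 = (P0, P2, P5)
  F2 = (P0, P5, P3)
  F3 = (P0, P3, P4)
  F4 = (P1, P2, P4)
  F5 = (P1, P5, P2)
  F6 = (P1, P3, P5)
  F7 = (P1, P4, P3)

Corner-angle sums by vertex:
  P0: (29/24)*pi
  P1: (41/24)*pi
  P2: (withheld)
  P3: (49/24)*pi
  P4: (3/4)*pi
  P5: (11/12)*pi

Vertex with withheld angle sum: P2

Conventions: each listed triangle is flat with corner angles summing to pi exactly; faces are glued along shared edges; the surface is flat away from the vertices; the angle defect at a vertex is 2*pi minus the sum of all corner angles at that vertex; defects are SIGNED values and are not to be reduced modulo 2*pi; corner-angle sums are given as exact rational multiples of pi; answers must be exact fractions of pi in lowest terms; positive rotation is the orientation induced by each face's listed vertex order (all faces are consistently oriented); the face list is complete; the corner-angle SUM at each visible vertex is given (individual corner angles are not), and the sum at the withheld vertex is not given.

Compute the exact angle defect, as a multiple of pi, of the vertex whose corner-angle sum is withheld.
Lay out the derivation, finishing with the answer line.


V = 6, E = 12, F = 8; chi = V - E + F = 2
Gauss-Bonnet: total defect = 2*pi*chi = 4*pi; visible defects sum to (27/8)*pi

Answer: defect(P2) = (5/8)*pi


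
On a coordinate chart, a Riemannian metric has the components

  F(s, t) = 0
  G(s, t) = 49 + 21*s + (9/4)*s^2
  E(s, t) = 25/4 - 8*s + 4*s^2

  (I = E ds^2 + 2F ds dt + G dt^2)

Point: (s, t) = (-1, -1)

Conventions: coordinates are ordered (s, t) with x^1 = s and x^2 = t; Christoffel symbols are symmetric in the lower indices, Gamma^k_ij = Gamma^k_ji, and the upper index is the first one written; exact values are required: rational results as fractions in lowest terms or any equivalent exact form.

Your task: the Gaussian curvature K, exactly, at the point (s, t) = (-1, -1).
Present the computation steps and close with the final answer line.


E = 73/4, F = 0, G = 121/4, EG - F^2 = 8833/16 at the point
E_s = -16, E_t = 0, F_s = 0, F_t = 0, G_s = 33/2, G_t = 0
E_tt = 0, F_st = 0, G_ss = 9/2
K follows from Brioschi's formula, (det M1 - det M2)/(EG - F^2)^2.
M1 = [[-E_tt/2 + F_st - G_ss/2, E_s/2, F_s - E_t/2], [F_t - G_s/2, E, F], [G_t/2, F, G]] = [[-9/4, -8, 0], [-33/4, 73/4, 0], [0, 0, 121/4]]; det M1 = -207273/64
M2 = [[0, E_t/2, G_s/2], [E_t/2, E, F], [G_s/2, F, G]] = [[0, 0, 33/4], [0, 73/4, 0], [33/4, 0, 121/4]]; det M2 = -79497/64
det M1 - det M2 = -3993/2; K = -3993/2 / (8833/16)^2 = -384/58619

Answer: K = -384/58619


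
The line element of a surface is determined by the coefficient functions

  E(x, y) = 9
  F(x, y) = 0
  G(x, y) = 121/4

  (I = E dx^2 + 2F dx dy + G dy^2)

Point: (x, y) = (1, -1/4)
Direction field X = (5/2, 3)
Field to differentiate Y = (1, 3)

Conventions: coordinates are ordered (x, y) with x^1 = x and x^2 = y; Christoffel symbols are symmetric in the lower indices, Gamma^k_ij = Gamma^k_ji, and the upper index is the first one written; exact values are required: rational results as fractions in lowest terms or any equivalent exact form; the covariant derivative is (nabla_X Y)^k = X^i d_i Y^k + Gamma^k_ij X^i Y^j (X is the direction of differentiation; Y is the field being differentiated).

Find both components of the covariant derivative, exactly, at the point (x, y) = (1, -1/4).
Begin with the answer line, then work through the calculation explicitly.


Answer: (nabla_X Y)^x = 0, (nabla_X Y)^y = 0

E = 9, F = 0, G = 121/4 at the point
E_x = 0, E_y = 0, F_x = 0, F_y = 0, G_x = 0, G_y = 0
EG - F^2 = 1089/4;  g^inv = (4/1089) * [[121/4, 0], [0, 9]]
first-kind symbols [ij,l] = (1/2)(d_i g_jl + d_j g_il - d_l g_ij): [xx,x] = E_x/2 = 0, [xx,y] = F_x - E_y/2 = 0, [xy,x] = E_y/2 = 0, [xy,y] = G_x/2 = 0, [yy,x] = F_y - G_x/2 = 0, [yy,y] = G_y/2 = 0
Gamma^x_ij = (G*[ij,x] - F*[ij,y])/(EG - F^2), Gamma^y_ij = (E*[ij,y] - F*[ij,x])/(EG - F^2)
Gamma_xxx = 0, Gamma_xxy = 0, Gamma_xyy = 0, Gamma_yxx = 0, Gamma_yxy = 0, Gamma_yyy = 0
X = (5/2, 3), Y = (1, 3) at the point


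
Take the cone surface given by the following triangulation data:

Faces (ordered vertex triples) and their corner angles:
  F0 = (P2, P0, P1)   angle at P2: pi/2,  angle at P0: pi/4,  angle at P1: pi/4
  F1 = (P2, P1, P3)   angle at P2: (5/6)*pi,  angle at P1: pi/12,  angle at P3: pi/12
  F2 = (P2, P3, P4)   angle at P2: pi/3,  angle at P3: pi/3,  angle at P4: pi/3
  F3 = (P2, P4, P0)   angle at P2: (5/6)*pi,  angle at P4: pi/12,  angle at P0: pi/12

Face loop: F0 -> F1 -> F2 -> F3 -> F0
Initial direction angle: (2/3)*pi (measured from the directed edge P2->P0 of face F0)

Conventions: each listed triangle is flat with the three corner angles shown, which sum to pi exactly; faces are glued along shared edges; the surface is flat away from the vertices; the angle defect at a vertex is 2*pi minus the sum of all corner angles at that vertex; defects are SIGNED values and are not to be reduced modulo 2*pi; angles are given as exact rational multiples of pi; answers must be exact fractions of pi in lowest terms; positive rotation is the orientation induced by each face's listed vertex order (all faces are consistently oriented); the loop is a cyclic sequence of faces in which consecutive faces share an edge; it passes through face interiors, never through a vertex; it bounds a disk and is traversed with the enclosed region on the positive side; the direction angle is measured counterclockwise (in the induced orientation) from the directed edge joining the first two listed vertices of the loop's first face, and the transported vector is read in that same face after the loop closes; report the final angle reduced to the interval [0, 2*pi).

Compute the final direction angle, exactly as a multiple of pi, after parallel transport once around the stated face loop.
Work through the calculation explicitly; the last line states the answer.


enclosed vertex P2: corner angles sum to (5/2)*pi, defect = 2*pi - (5/2)*pi = -pi/2
the rotation equals the total enclosed defect, so the final angle is initial + defects (mod 2*pi)
final angle = (2/3)*pi - pi/2 = pi/6 (mod 2*pi)

Answer: final direction angle = pi/6


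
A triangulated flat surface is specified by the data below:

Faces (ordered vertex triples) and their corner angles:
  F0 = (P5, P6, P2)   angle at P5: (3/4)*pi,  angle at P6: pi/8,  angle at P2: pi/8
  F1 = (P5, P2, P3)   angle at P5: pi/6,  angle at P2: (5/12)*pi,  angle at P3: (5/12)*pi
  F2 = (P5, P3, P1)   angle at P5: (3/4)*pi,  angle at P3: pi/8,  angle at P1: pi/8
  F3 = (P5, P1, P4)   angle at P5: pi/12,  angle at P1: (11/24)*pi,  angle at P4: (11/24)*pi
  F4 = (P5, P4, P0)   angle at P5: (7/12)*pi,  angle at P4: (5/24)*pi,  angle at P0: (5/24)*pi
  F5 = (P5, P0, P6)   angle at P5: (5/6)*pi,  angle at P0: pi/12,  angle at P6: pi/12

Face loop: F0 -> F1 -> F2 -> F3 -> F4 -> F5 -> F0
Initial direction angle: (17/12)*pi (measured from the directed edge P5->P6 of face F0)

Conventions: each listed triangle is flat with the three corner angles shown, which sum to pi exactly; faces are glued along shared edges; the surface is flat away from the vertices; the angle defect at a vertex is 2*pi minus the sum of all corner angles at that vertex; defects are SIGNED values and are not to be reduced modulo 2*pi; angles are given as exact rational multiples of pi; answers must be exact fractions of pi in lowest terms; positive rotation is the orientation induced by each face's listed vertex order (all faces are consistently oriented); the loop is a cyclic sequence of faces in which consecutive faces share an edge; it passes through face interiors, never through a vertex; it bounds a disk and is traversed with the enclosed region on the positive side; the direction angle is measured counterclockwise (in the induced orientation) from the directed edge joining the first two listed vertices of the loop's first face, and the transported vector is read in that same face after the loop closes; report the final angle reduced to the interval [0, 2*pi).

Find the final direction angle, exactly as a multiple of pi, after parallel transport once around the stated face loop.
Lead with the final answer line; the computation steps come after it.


Answer: final direction angle = pi/4

enclosed vertex P5: corner angles sum to (19/6)*pi, defect = 2*pi - (19/6)*pi = (-7/6)*pi
final direction = starting direction + enclosed defect total, reduced mod 2*pi (induced orientation)
final angle = (17/12)*pi - (7/6)*pi = pi/4 (mod 2*pi)


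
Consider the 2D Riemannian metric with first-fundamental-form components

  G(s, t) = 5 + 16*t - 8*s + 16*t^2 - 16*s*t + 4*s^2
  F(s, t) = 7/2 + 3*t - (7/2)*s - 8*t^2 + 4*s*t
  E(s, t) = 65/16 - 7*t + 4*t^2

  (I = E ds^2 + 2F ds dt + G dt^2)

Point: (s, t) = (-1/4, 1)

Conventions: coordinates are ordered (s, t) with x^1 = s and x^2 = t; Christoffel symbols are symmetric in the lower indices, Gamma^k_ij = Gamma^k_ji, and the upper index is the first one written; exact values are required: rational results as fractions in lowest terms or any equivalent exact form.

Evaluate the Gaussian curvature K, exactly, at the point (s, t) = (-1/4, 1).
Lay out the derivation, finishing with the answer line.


E = 17/16, F = -13/8, G = 173/4, EG - F^2 = 693/16 at the point
E_s = 0, E_t = 1, F_s = 1/2, F_t = -14, G_s = -26, G_t = 52
E_tt = 8, F_st = 4, G_ss = 8
The intrinsic route: Brioschi's K = (det M1 - det M2)/(EG - F^2)^2.
M1 = [[-E_tt/2 + F_st - G_ss/2, E_s/2, F_s - E_t/2], [F_t - G_s/2, E, F], [G_t/2, F, G]] = [[-4, 0, 0], [-1, 17/16, -13/8], [26, -13/8, 173/4]]; det M1 = -693/4
M2 = [[0, E_t/2, G_s/2], [E_t/2, E, F], [G_s/2, F, G]] = [[0, 1/2, -13], [1/2, 17/16, -13/8], [-13, -13/8, 173/4]]; det M2 = -677/4
det M1 - det M2 = -4; K = -4 / (693/16)^2 = -1024/480249

Answer: K = -1024/480249


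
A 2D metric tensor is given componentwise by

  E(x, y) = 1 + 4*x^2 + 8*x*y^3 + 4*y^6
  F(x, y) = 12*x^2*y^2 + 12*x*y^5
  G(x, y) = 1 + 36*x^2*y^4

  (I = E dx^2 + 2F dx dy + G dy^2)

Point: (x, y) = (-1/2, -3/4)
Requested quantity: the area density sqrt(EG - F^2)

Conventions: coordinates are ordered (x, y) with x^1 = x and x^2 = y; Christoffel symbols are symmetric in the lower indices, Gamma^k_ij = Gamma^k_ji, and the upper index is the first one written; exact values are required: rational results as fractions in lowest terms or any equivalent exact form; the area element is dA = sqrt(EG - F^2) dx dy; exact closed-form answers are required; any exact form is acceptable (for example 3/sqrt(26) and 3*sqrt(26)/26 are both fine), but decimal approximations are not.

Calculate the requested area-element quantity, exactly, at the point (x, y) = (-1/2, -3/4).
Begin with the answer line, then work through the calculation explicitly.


Answer: sqrt(EG - F^2) = sqrt(7421)/32

E = 4505/1024, F = 1593/512, G = 985/256; EG - F^2 = 7421/1024


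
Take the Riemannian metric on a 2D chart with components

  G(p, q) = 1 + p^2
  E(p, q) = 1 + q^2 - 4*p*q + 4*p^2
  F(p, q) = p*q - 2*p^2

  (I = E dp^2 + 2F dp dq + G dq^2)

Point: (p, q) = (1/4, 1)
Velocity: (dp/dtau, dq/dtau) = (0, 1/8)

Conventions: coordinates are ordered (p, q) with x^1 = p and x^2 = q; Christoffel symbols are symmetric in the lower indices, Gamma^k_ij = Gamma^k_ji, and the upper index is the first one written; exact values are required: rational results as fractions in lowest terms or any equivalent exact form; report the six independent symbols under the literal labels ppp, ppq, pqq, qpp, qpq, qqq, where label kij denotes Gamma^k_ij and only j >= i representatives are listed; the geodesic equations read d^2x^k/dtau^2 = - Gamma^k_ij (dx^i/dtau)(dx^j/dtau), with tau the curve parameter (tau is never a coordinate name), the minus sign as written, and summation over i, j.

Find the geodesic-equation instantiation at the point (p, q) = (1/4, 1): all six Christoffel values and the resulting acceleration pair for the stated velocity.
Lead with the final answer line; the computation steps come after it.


Answer: Gamma_ppp = -16/21, Gamma_ppq = 8/21, Gamma_pqq = 0, Gamma_qpp = -8/21, Gamma_qpq = 4/21, Gamma_qqq = 0; accelerations (d^2p/dtau^2, d^2q/dtau^2) = (0, 0)

E = 5/4, F = 1/8, G = 17/16 at the point
E_p = -2, E_q = 1, F_p = 0, F_q = 1/4, G_p = 1/2, G_q = 0
EG - F^2 = 21/16;  g^inv = (16/21) * [[17/16, -1/8], [-1/8, 5/4]]
first-kind symbols [ij,l] = (1/2)(d_i g_jl + d_j g_il - d_l g_ij): [pp,p] = E_p/2 = -1, [pp,q] = F_p - E_q/2 = -1/2, [pq,p] = E_q/2 = 1/2, [pq,q] = G_p/2 = 1/4, [qq,p] = F_q - G_p/2 = 0, [qq,q] = G_q/2 = 0
Gamma^p_ij = (G*[ij,p] - F*[ij,q])/(EG - F^2), Gamma^q_ij = (E*[ij,q] - F*[ij,p])/(EG - F^2)
Gamma_ppp = -16/21, Gamma_ppq = 8/21, Gamma_pqq = 0, Gamma_qpp = -8/21, Gamma_qpq = 4/21, Gamma_qqq = 0
d^2p/dtau^2 = -(Gamma_ppp*(0)^2 + 2*Gamma_ppq*(0)*(1/8) + Gamma_pqq*(1/8)^2) = 0
d^2q/dtau^2 = -(Gamma_qpp*(0)^2 + 2*Gamma_qpq*(0)*(1/8) + Gamma_qqq*(1/8)^2) = 0


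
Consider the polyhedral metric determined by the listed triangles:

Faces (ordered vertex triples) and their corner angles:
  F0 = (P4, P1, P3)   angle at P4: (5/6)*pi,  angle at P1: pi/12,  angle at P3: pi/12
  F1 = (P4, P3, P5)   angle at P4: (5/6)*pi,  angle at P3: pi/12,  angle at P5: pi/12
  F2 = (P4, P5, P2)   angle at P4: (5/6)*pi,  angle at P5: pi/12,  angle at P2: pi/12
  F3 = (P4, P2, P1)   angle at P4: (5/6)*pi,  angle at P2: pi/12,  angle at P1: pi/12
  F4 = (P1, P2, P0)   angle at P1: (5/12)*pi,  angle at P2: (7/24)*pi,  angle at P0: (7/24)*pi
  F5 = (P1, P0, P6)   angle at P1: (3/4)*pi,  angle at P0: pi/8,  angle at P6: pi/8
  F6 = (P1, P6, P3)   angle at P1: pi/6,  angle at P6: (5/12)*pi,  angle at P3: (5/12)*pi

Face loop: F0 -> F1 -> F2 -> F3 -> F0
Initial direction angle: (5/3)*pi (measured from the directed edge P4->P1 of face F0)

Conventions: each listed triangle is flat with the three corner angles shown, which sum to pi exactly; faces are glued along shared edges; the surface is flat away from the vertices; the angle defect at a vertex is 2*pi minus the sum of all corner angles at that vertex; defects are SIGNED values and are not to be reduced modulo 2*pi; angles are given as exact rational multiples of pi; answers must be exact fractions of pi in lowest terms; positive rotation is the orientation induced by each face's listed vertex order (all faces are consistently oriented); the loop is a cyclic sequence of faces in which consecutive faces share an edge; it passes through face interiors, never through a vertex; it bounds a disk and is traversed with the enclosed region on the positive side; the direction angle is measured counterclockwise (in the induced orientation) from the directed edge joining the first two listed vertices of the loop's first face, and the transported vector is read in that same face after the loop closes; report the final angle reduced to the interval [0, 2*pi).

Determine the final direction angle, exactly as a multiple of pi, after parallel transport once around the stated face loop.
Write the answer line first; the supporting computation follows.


Answer: final direction angle = pi/3

enclosed vertex P4: corner angles sum to (10/3)*pi, defect = 2*pi - (10/3)*pi = (-4/3)*pi
summing the enclosed defects onto the initial angle, mod 2*pi in the induced orientation:
final angle = (5/3)*pi - (4/3)*pi = pi/3 (mod 2*pi)


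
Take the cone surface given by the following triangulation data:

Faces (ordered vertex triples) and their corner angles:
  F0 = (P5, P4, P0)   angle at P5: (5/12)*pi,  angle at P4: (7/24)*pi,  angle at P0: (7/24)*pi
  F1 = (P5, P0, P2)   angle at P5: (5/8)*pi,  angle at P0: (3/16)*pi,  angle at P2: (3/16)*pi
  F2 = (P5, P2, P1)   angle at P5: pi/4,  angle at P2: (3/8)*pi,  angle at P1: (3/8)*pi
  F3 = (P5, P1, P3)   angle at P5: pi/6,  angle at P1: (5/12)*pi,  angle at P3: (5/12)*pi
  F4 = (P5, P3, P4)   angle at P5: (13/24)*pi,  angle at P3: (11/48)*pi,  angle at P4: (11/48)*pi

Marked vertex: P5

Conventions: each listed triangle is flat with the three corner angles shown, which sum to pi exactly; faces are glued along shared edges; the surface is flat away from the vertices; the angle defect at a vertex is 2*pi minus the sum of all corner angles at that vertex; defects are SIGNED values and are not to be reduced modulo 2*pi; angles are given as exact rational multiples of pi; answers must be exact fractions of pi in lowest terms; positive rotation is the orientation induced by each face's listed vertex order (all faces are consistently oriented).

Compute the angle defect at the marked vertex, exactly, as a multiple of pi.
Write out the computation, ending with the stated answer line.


Sum of corner angles at P5: 2*pi
defect = 2*pi - 2*pi

Answer: defect(P5) = 0
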